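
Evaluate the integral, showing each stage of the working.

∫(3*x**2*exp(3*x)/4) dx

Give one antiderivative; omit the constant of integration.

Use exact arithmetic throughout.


Step 1. Integrate ∫(3*x**2*exp(3*x)/4) dx by parts with u = x**2, dv = (3*exp(3*x)/4) dx, so v = exp(3*x)/4: now x**2*exp(3*x)/4 + ∫(-x*exp(3*x)/2) dx.
Step 2. Integrate ∫(-x*exp(3*x)/2) dx by parts with u = x, dv = (-exp(3*x)/2) dx, so v = -exp(3*x)/6: now x**2*exp(3*x)/4 - x*exp(3*x)/6 + ∫(exp(3*x)/6) dx.
Step 3. Evaluate the standard form: now x**2*exp(3*x)/4 - x*exp(3*x)/6 + exp(3*x)/18.
Answer: x**2*exp(3*x)/4 - x*exp(3*x)/6 + exp(3*x)/18.


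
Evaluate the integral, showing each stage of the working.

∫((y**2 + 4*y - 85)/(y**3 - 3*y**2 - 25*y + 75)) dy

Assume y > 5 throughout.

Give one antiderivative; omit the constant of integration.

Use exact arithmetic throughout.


Step 1. Decompose ∫((y**2 + 4*y - 85)/(y**3 - 3*y**2 - 25*y + 75)) dy by partial fractions, (y**2 + 4*y - 85)/(y**3 - 3*y**2 - 25*y + 75) = -1/(y + 5) + 4/(y - 3) - 2/(y - 5): now ∫(-2/(y - 5)) dy + ∫(4/(y - 3)) dy + ∫(-1/(y + 5)) dy.
Step 2. Evaluate the standard form [assuming y > 3]: now 4*log(y - 3) + ∫(-2/(y - 5)) dy + ∫(-1/(y + 5)) dy.
Step 3. Evaluate the standard form [assuming y > 5]: now -2*log(y - 5) + 4*log(y - 3) + ∫(-1/(y + 5)) dy.
Step 4. Evaluate the standard form [assuming y > -5]: now -2*log(y - 5) + 4*log(y - 3) - log(y + 5).
Answer: -2*log(y - 5) + 4*log(y - 3) - log(y + 5).


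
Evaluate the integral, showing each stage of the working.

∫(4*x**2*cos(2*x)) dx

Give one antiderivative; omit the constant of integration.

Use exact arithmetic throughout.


Step 1. Integrate ∫(4*x**2*cos(2*x)) dx by parts with u = x**2, dv = (4*cos(2*x)) dx, so v = 2*sin(2*x): now 2*x**2*sin(2*x) + ∫(-4*x*sin(2*x)) dx.
Step 2. Integrate ∫(-4*x*sin(2*x)) dx by parts with u = x, dv = (-4*sin(2*x)) dx, so v = 2*cos(2*x): now 2*x**2*sin(2*x) + 2*x*cos(2*x) + ∫(-2*cos(2*x)) dx.
Step 3. Evaluate the standard form: now 2*x**2*sin(2*x) + 2*x*cos(2*x) - sin(2*x).
Answer: 2*x**2*sin(2*x) + 2*x*cos(2*x) - sin(2*x).


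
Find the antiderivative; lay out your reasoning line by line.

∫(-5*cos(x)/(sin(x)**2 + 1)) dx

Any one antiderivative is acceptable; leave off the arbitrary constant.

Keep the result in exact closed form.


Step 1. Substitute u = sin(x), turning ∫(-5*cos(x)/(sin(x)**2 + 1)) dx into ∫(-5/(u**2 + 1)) du: now ∫(-5/(u**2 + 1)) du.
Step 2. Evaluate the standard form: now -5*atan(u).
Step 3. Substitute back u = sin(x): now -5*atan(sin(x)).
Answer: -5*atan(sin(x)).


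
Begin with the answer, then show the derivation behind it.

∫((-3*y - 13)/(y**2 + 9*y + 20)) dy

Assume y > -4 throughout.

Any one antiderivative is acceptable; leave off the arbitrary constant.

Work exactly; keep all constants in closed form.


The answer is -log(y + 4) - 2*log(y + 5).
Step 1. Decompose ∫((-3*y - 13)/(y**2 + 9*y + 20)) dy by partial fractions, (-3*y - 13)/(y**2 + 9*y + 20) = -2/(y + 5) - 1/(y + 4): now ∫(-1/(y + 4)) dy + ∫(-2/(y + 5)) dy.
Step 2. Evaluate the standard form [assuming y > -4]: now -log(y + 4) + ∫(-2/(y + 5)) dy.
Step 3. Evaluate the standard form [assuming y > -5]: now -log(y + 4) - 2*log(y + 5).
Answer: -log(y + 4) - 2*log(y + 5).


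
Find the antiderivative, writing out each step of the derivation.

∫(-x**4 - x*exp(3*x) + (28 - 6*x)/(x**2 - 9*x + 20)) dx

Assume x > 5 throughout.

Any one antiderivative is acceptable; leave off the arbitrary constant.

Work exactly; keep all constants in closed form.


Step 1. Rewrite: now ∫(-x**4) dx + ∫(-x*exp(3*x)) dx + ∫((28 - 6*x)/(x**2 - 9*x + 20)) dx.
Step 2. Integrate ∫(-x*exp(3*x)) dx by parts with u = x, dv = (-exp(3*x)) dx, so v = -exp(3*x)/3: now -x*exp(3*x)/3 + ∫(-x**4) dx + ∫((28 - 6*x)/(x**2 - 9*x + 20)) dx + ∫(exp(3*x)/3) dx.
Step 3. Evaluate the standard form: now -x*exp(3*x)/3 + exp(3*x)/9 + ∫(-x**4) dx + ∫((28 - 6*x)/(x**2 - 9*x + 20)) dx.
Step 4. Evaluate the standard form: now -x**5/5 - x*exp(3*x)/3 + exp(3*x)/9 + ∫((28 - 6*x)/(x**2 - 9*x + 20)) dx.
Step 5. Decompose ∫((28 - 6*x)/(x**2 - 9*x + 20)) dx by partial fractions, (28 - 6*x)/(x**2 - 9*x + 20) = -4/(x - 4) - 2/(x - 5): now -x**5/5 - x*exp(3*x)/3 + exp(3*x)/9 + ∫(-2/(x - 5)) dx + ∫(-4/(x - 4)) dx.
Step 6. Evaluate the standard form [assuming x > 5]: now -x**5/5 - x*exp(3*x)/3 + exp(3*x)/9 - 2*log(x - 5) + ∫(-4/(x - 4)) dx.
Step 7. Evaluate the standard form [assuming x > 4]: now -x**5/5 - x*exp(3*x)/3 + exp(3*x)/9 - 2*log(x - 5) - 4*log(x - 4).
Answer: -x**5/5 - x*exp(3*x)/3 + exp(3*x)/9 - 2*log(x - 5) - 4*log(x - 4).


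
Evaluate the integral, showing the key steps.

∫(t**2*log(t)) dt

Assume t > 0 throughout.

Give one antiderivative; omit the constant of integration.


Step 1. Integrate ∫(t**2*log(t)) dt by parts with u = log(t), dv = (t**2) dt, so v = t**3/3 [assuming t > 0]: now t**3*log(t)/3 + ∫(-t**2/3) dt.
Step 2. Evaluate the standard form: now t**3*log(t)/3 - t**3/9.
Answer: t**3*log(t)/3 - t**3/9.


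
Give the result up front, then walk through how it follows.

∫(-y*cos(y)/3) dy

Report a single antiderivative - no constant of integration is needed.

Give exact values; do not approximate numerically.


The answer is -y*sin(y)/3 - cos(y)/3.
Step 1. Integrate ∫(-y*cos(y)/3) dy by parts with u = y, dv = (-cos(y)/3) dy, so v = -sin(y)/3: now -y*sin(y)/3 + ∫(sin(y)/3) dy.
Step 2. Evaluate the standard form: now -y*sin(y)/3 - cos(y)/3.
Answer: -y*sin(y)/3 - cos(y)/3.


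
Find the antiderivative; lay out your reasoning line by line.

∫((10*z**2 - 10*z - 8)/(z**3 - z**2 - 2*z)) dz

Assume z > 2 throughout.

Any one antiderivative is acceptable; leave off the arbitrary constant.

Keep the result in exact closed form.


Step 1. Decompose ∫((10*z**2 - 10*z - 8)/(z**3 - z**2 - 2*z)) dz by partial fractions, (10*z**2 - 10*z - 8)/(z**3 - z**2 - 2*z) = 4/(z + 1) + 2/(z - 2) + 4/z: now ∫(4/z) dz + ∫(2/(z - 2)) dz + ∫(4/(z + 1)) dz.
Step 2. Evaluate the standard form [assuming z > 0]: now 4*log(z) + ∫(2/(z - 2)) dz + ∫(4/(z + 1)) dz.
Step 3. Evaluate the standard form [assuming z > 2]: now 4*log(z) + 2*log(z - 2) + ∫(4/(z + 1)) dz.
Step 4. Evaluate the standard form [assuming z > -1]: now 4*log(z) + 2*log(z - 2) + 4*log(z + 1).
Answer: 4*log(z) + 2*log(z - 2) + 4*log(z + 1).


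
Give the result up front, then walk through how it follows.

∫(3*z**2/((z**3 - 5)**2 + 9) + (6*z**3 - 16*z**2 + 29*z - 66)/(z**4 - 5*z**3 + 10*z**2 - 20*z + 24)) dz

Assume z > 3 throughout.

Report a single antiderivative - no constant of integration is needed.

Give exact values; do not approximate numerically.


The answer is 3*log(z - 3) + 3*log(z - 2) - atan(z/2)/2 + atan(z**3/3 - 5/3)/3.
Step 1. Rewrite: now ∫(3*z**2/((z**3 - 5)**2 + 9)) dz + ∫((6*z**3 - 16*z**2 + 29*z - 66)/(z**4 - 5*z**3 + 10*z**2 - 20*z + 24)) dz.
Step 2. Substitute u = z**3 - 5, turning ∫(3*z**2/((z**3 - 5)**2 + 9)) dz into ∫(1/(u**2 + 9)) du: now ∫((6*z**3 - 16*z**2 + 29*z - 66)/(z**4 - 5*z**3 + 10*z**2 - 20*z + 24)) dz + ∫(1/(u**2 + 9)) du.
Step 3. Evaluate the standard form: now atan(u/3)/3 + ∫((6*z**3 - 16*z**2 + 29*z - 66)/(z**4 - 5*z**3 + 10*z**2 - 20*z + 24)) dz.
Step 4. Substitute back u = z**3 - 5: now atan(z**3/3 - 5/3)/3 + ∫((6*z**3 - 16*z**2 + 29*z - 66)/(z**4 - 5*z**3 + 10*z**2 - 20*z + 24)) dz.
Step 5. Decompose ∫((6*z**3 - 16*z**2 + 29*z - 66)/(z**4 - 5*z**3 + 10*z**2 - 20*z + 24)) dz by partial fractions, (6*z**3 - 16*z**2 + 29*z - 66)/(z**4 - 5*z**3 + 10*z**2 - 20*z + 24) = -1/(z**2 + 4) + 3/(z - 2) + 3/(z - 3): now atan(z**3/3 - 5/3)/3 + ∫(3/(z - 3)) dz + ∫(3/(z - 2)) dz + ∫(-1/(z**2 + 4)) dz.
Step 6. Evaluate the standard form [assuming z > 3]: now 3*log(z - 3) + atan(z**3/3 - 5/3)/3 + ∫(3/(z - 2)) dz + ∫(-1/(z**2 + 4)) dz.
Step 7. Evaluate the standard form [assuming z > 2]: now 3*log(z - 3) + 3*log(z - 2) + atan(z**3/3 - 5/3)/3 + ∫(-1/(z**2 + 4)) dz.
Step 8. Evaluate the standard form: now 3*log(z - 3) + 3*log(z - 2) - atan(z/2)/2 + atan(z**3/3 - 5/3)/3.
Answer: 3*log(z - 3) + 3*log(z - 2) - atan(z/2)/2 + atan(z**3/3 - 5/3)/3.


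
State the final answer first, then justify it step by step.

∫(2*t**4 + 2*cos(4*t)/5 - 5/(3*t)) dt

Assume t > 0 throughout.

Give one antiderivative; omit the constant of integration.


The answer is 2*t**5/5 - 5*log(t)/3 + sin(4*t)/10.
Step 1. Rewrite: now ∫(-5/(3*t)) dt + ∫(2*t**4) dt + ∫(2*cos(4*t)/5) dt.
Step 2. Evaluate the standard form [assuming t > 0]: now -5*log(t)/3 + ∫(2*t**4) dt + ∫(2*cos(4*t)/5) dt.
Step 3. Evaluate the standard form: now -5*log(t)/3 + sin(4*t)/10 + ∫(2*t**4) dt.
Step 4. Evaluate the standard form: now 2*t**5/5 - 5*log(t)/3 + sin(4*t)/10.
Answer: 2*t**5/5 - 5*log(t)/3 + sin(4*t)/10.


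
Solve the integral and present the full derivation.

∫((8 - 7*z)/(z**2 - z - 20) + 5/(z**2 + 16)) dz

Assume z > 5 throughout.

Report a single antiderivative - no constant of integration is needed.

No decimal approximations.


Step 1. Rewrite: now ∫((8 - 7*z)/(z**2 - z - 20)) dz + ∫(5/(z**2 + 16)) dz.
Step 2. Evaluate the standard form: now 5*atan(z/4)/4 + ∫((8 - 7*z)/(z**2 - z - 20)) dz.
Step 3. Decompose ∫((8 - 7*z)/(z**2 - z - 20)) dz by partial fractions, (8 - 7*z)/(z**2 - z - 20) = -4/(z + 4) - 3/(z - 5): now 5*atan(z/4)/4 + ∫(-3/(z - 5)) dz + ∫(-4/(z + 4)) dz.
Step 4. Evaluate the standard form [assuming z > -4]: now -4*log(z + 4) + 5*atan(z/4)/4 + ∫(-3/(z - 5)) dz.
Step 5. Evaluate the standard form [assuming z > 5]: now -3*log(z - 5) - 4*log(z + 4) + 5*atan(z/4)/4.
Answer: -3*log(z - 5) - 4*log(z + 4) + 5*atan(z/4)/4.


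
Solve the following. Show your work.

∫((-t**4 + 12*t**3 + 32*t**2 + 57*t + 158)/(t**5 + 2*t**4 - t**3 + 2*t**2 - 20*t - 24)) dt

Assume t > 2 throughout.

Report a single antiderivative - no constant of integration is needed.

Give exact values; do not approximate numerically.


Step 1. Decompose ∫((-t**4 + 12*t**3 + 32*t**2 + 57*t + 158)/(t**5 + 2*t**4 - t**3 + 2*t**2 - 20*t - 24)) dt by partial fractions, (-t**4 + 12*t**3 + 32*t**2 + 57*t + 158)/(t**5 + 2*t**4 - t**3 + 2*t**2 - 20*t - 24) = -1/(t**2 + 4) - 1/(t + 3) - 4/(t + 1) + 4/(t - 2): now ∫(4/(t - 2)) dt + ∫(-4/(t + 1)) dt + ∫(-1/(t + 3)) dt + ∫(-1/(t**2 + 4)) dt.
Step 2. Evaluate the standard form [assuming t > -3]: now -log(t + 3) + ∫(4/(t - 2)) dt + ∫(-4/(t + 1)) dt + ∫(-1/(t**2 + 4)) dt.
Step 3. Evaluate the standard form [assuming t > 2]: now 4*log(t - 2) - log(t + 3) + ∫(-4/(t + 1)) dt + ∫(-1/(t**2 + 4)) dt.
Step 4. Evaluate the standard form [assuming t > -1]: now 4*log(t - 2) - 4*log(t + 1) - log(t + 3) + ∫(-1/(t**2 + 4)) dt.
Step 5. Evaluate the standard form: now 4*log(t - 2) - 4*log(t + 1) - log(t + 3) - atan(t/2)/2.
Answer: 4*log(t - 2) - 4*log(t + 1) - log(t + 3) - atan(t/2)/2.


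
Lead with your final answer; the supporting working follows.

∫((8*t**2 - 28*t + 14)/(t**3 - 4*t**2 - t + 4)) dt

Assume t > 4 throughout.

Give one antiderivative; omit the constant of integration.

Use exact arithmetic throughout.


The answer is 2*log(t - 4) + log(t - 1) + 5*log(t + 1).
Step 1. Decompose ∫((8*t**2 - 28*t + 14)/(t**3 - 4*t**2 - t + 4)) dt by partial fractions, (8*t**2 - 28*t + 14)/(t**3 - 4*t**2 - t + 4) = 5/(t + 1) + 1/(t - 1) + 2/(t - 4): now ∫(2/(t - 4)) dt + ∫(1/(t - 1)) dt + ∫(5/(t + 1)) dt.
Step 2. Evaluate the standard form [assuming t > 1]: now log(t - 1) + ∫(2/(t - 4)) dt + ∫(5/(t + 1)) dt.
Step 3. Evaluate the standard form [assuming t > 4]: now 2*log(t - 4) + log(t - 1) + ∫(5/(t + 1)) dt.
Step 4. Evaluate the standard form [assuming t > -1]: now 2*log(t - 4) + log(t - 1) + 5*log(t + 1).
Answer: 2*log(t - 4) + log(t - 1) + 5*log(t + 1).


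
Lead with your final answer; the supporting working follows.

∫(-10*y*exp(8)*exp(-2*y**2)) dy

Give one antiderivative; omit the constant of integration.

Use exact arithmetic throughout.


The answer is 5*exp(8 - 2*y**2)/2.
Step 1. Substitute u = y**2 - 4, turning ∫(-10*y*exp(8)*exp(-2*y**2)) dy into ∫(-5*exp(-2*u)) du: now ∫(-5*exp(-2*u)) du.
Step 2. Evaluate the standard form: now 5*exp(-2*u)/2.
Step 3. Substitute back u = y**2 - 4: now 5*exp(8 - 2*y**2)/2.
Answer: 5*exp(8 - 2*y**2)/2.


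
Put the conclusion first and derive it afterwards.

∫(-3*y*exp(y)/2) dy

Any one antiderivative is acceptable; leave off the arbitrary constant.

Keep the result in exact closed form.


The answer is -3*y*exp(y)/2 + 3*exp(y)/2.
Step 1. Integrate ∫(-3*y*exp(y)/2) dy by parts with u = y, dv = (-3*exp(y)/2) dy, so v = -3*exp(y)/2: now -3*y*exp(y)/2 + ∫(3*exp(y)/2) dy.
Step 2. Evaluate the standard form: now -3*y*exp(y)/2 + 3*exp(y)/2.
Answer: -3*y*exp(y)/2 + 3*exp(y)/2.


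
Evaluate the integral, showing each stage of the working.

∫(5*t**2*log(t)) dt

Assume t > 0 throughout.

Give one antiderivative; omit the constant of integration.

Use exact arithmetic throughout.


Step 1. Integrate ∫(5*t**2*log(t)) dt by parts with u = log(t), dv = (5*t**2) dt, so v = 5*t**3/3 [assuming t > 0]: now 5*t**3*log(t)/3 + ∫(-5*t**2/3) dt.
Step 2. Evaluate the standard form: now 5*t**3*log(t)/3 - 5*t**3/9.
Answer: 5*t**3*log(t)/3 - 5*t**3/9.


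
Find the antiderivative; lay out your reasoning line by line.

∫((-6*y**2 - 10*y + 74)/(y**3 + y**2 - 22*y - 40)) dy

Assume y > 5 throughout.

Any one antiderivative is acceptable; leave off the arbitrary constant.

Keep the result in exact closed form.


Step 1. Decompose ∫((-6*y**2 - 10*y + 74)/(y**3 + y**2 - 22*y - 40)) dy by partial fractions, (-6*y**2 - 10*y + 74)/(y**3 + y**2 - 22*y - 40) = 1/(y + 4) - 5/(y + 2) - 2/(y - 5): now ∫(-2/(y - 5)) dy + ∫(-5/(y + 2)) dy + ∫(1/(y + 4)) dy.
Step 2. Evaluate the standard form [assuming y > -4]: now log(y + 4) + ∫(-2/(y - 5)) dy + ∫(-5/(y + 2)) dy.
Step 3. Evaluate the standard form [assuming y > -2]: now -5*log(y + 2) + log(y + 4) + ∫(-2/(y - 5)) dy.
Step 4. Evaluate the standard form [assuming y > 5]: now -2*log(y - 5) - 5*log(y + 2) + log(y + 4).
Answer: -2*log(y - 5) - 5*log(y + 2) + log(y + 4).


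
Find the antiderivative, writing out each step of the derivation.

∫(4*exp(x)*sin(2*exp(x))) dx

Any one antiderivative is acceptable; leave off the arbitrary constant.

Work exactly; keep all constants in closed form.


Step 1. Substitute u = exp(x), turning ∫(4*exp(x)*sin(2*exp(x))) dx into ∫(4*sin(2*u)) du: now ∫(4*sin(2*u)) du.
Step 2. Evaluate the standard form: now -2*cos(2*u).
Step 3. Substitute back u = exp(x): now -2*cos(2*exp(x)).
Answer: -2*cos(2*exp(x)).


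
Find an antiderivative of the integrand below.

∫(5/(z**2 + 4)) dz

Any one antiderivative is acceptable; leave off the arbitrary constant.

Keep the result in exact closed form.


Answer: 5*atan(z/2)/2.


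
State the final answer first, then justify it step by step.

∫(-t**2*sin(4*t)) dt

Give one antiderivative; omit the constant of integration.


The answer is t**2*cos(4*t)/4 - t*sin(4*t)/8 - cos(4*t)/32.
Step 1. Integrate ∫(-t**2*sin(4*t)) dt by parts with u = t**2, dv = (-sin(4*t)) dt, so v = cos(4*t)/4: now t**2*cos(4*t)/4 + ∫(-t*cos(4*t)/2) dt.
Step 2. Integrate ∫(-t*cos(4*t)/2) dt by parts with u = t, dv = (-cos(4*t)/2) dt, so v = -sin(4*t)/8: now t**2*cos(4*t)/4 - t*sin(4*t)/8 + ∫(sin(4*t)/8) dt.
Step 3. Evaluate the standard form: now t**2*cos(4*t)/4 - t*sin(4*t)/8 - cos(4*t)/32.
Answer: t**2*cos(4*t)/4 - t*sin(4*t)/8 - cos(4*t)/32.


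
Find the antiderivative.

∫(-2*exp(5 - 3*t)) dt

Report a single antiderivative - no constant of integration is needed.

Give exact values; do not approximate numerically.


Answer: 2*exp(5 - 3*t)/3.


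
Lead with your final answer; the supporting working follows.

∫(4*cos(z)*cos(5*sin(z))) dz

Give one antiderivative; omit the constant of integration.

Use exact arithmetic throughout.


The answer is 4*sin(5*sin(z))/5.
Step 1. Substitute u = sin(z), turning ∫(4*cos(z)*cos(5*sin(z))) dz into ∫(4*cos(5*u)) du: now ∫(4*cos(5*u)) du.
Step 2. Evaluate the standard form: now 4*sin(5*u)/5.
Step 3. Substitute back u = sin(z): now 4*sin(5*sin(z))/5.
Answer: 4*sin(5*sin(z))/5.


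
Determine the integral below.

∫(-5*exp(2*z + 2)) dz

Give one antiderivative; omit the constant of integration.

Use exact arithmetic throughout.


Answer: -5*exp(2*z + 2)/2.


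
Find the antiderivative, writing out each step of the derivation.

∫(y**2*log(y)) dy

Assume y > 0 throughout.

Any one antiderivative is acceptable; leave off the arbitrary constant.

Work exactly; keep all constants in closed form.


Step 1. Integrate ∫(y**2*log(y)) dy by parts with u = log(y), dv = (y**2) dy, so v = y**3/3 [assuming y > 0]: now y**3*log(y)/3 + ∫(-y**2/3) dy.
Step 2. Evaluate the standard form: now y**3*log(y)/3 - y**3/9.
Answer: y**3*log(y)/3 - y**3/9.


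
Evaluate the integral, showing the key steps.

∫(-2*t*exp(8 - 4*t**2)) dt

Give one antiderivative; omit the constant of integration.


Step 1. Substitute u = t**2 - 2, turning ∫(-2*t*exp(8 - 4*t**2)) dt into ∫(-exp(-4*u)) du: now ∫(-exp(-4*u)) du.
Step 2. Evaluate the standard form: now exp(-4*u)/4.
Step 3. Substitute back u = t**2 - 2: now exp(8 - 4*t**2)/4.
Answer: exp(8 - 4*t**2)/4.


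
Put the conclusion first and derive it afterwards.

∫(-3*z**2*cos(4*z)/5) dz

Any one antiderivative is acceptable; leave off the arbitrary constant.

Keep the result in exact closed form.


The answer is -3*z**2*sin(4*z)/20 - 3*z*cos(4*z)/40 + 3*sin(4*z)/160.
Step 1. Integrate ∫(-3*z**2*cos(4*z)/5) dz by parts with u = z**2, dv = (-3*cos(4*z)/5) dz, so v = -3*sin(4*z)/20: now -3*z**2*sin(4*z)/20 + ∫(3*z*sin(4*z)/10) dz.
Step 2. Integrate ∫(3*z*sin(4*z)/10) dz by parts with u = z, dv = (3*sin(4*z)/10) dz, so v = -3*cos(4*z)/40: now -3*z**2*sin(4*z)/20 - 3*z*cos(4*z)/40 + ∫(3*cos(4*z)/40) dz.
Step 3. Evaluate the standard form: now -3*z**2*sin(4*z)/20 - 3*z*cos(4*z)/40 + 3*sin(4*z)/160.
Answer: -3*z**2*sin(4*z)/20 - 3*z*cos(4*z)/40 + 3*sin(4*z)/160.


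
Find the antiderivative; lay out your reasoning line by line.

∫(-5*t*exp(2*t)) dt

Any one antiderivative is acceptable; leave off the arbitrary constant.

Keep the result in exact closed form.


Step 1. Integrate ∫(-5*t*exp(2*t)) dt by parts with u = t, dv = (-5*exp(2*t)) dt, so v = -5*exp(2*t)/2: now -5*t*exp(2*t)/2 + ∫(5*exp(2*t)/2) dt.
Step 2. Evaluate the standard form: now -5*t*exp(2*t)/2 + 5*exp(2*t)/4.
Answer: -5*t*exp(2*t)/2 + 5*exp(2*t)/4.


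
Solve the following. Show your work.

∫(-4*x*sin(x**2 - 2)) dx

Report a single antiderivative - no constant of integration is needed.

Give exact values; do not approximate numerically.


Step 1. Substitute u = x**2 - 2, turning ∫(-4*x*sin(x**2 - 2)) dx into ∫(-2*sin(u)) du: now ∫(-2*sin(u)) du.
Step 2. Evaluate the standard form: now 2*cos(u).
Step 3. Substitute back u = x**2 - 2: now 2*cos(x**2 - 2).
Answer: 2*cos(x**2 - 2).


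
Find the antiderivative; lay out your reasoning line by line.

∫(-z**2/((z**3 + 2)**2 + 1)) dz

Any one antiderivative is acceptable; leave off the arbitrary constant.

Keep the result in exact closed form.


Step 1. Substitute u = z**3 + 2, turning ∫(-z**2/((z**3 + 2)**2 + 1)) dz into ∫(-1/(3*(u**2 + 1))) du: now ∫(-1/(3*(u**2 + 1))) du.
Step 2. Evaluate the standard form: now -atan(u)/3.
Step 3. Substitute back u = z**3 + 2: now -atan(z**3 + 2)/3.
Answer: -atan(z**3 + 2)/3.


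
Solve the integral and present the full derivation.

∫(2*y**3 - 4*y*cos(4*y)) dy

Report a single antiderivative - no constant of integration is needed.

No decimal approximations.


Step 1. Rewrite: now ∫(2*y**3) dy + ∫(-4*y*cos(4*y)) dy.
Step 2. Evaluate the standard form: now y**4/2 + ∫(-4*y*cos(4*y)) dy.
Step 3. Integrate ∫(-4*y*cos(4*y)) dy by parts with u = y, dv = (-4*cos(4*y)) dy, so v = -sin(4*y): now y**4/2 - y*sin(4*y) + ∫(sin(4*y)) dy.
Step 4. Evaluate the standard form: now y**4/2 - y*sin(4*y) - cos(4*y)/4.
Answer: y**4/2 - y*sin(4*y) - cos(4*y)/4.


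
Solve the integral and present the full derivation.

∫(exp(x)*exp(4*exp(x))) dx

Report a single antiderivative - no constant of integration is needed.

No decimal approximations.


Step 1. Substitute u = exp(x), turning ∫(exp(x)*exp(4*exp(x))) dx into ∫(exp(4*u)) du: now ∫(exp(4*u)) du.
Step 2. Evaluate the standard form: now exp(4*u)/4.
Step 3. Substitute back u = exp(x): now exp(4*exp(x))/4.
Answer: exp(4*exp(x))/4.


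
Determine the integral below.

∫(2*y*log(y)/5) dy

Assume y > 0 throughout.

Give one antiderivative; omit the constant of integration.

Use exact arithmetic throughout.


Answer: y**2*log(y)/5 - y**2/10.


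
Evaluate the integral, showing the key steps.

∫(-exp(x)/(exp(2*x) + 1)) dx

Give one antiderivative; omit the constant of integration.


Step 1. Substitute u = exp(x), turning ∫(-exp(x)/(exp(2*x) + 1)) dx into ∫(-1/(u**2 + 1)) du: now ∫(-1/(u**2 + 1)) du.
Step 2. Evaluate the standard form: now -atan(u).
Step 3. Substitute back u = exp(x): now -atan(exp(x)).
Answer: -atan(exp(x)).


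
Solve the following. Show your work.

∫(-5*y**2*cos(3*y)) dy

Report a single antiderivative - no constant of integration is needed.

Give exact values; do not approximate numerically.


Step 1. Integrate ∫(-5*y**2*cos(3*y)) dy by parts with u = y**2, dv = (-5*cos(3*y)) dy, so v = -5*sin(3*y)/3: now -5*y**2*sin(3*y)/3 + ∫(10*y*sin(3*y)/3) dy.
Step 2. Integrate ∫(10*y*sin(3*y)/3) dy by parts with u = y, dv = (10*sin(3*y)/3) dy, so v = -10*cos(3*y)/9: now -5*y**2*sin(3*y)/3 - 10*y*cos(3*y)/9 + ∫(10*cos(3*y)/9) dy.
Step 3. Evaluate the standard form: now -5*y**2*sin(3*y)/3 - 10*y*cos(3*y)/9 + 10*sin(3*y)/27.
Answer: -5*y**2*sin(3*y)/3 - 10*y*cos(3*y)/9 + 10*sin(3*y)/27.


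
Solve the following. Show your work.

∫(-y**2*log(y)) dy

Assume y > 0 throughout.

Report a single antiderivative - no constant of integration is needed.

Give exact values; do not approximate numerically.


Step 1. Integrate ∫(-y**2*log(y)) dy by parts with u = log(y), dv = (-y**2) dy, so v = -y**3/3 [assuming y > 0]: now -y**3*log(y)/3 + ∫(y**2/3) dy.
Step 2. Evaluate the standard form: now -y**3*log(y)/3 + y**3/9.
Answer: -y**3*log(y)/3 + y**3/9.


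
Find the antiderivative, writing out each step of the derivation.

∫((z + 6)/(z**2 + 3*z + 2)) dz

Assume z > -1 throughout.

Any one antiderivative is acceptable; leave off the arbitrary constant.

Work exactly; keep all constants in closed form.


Step 1. Decompose ∫((z + 6)/(z**2 + 3*z + 2)) dz by partial fractions, (z + 6)/(z**2 + 3*z + 2) = -4/(z + 2) + 5/(z + 1): now ∫(5/(z + 1)) dz + ∫(-4/(z + 2)) dz.
Step 2. Evaluate the standard form [assuming z > -1]: now 5*log(z + 1) + ∫(-4/(z + 2)) dz.
Step 3. Evaluate the standard form [assuming z > -2]: now 5*log(z + 1) - 4*log(z + 2).
Answer: 5*log(z + 1) - 4*log(z + 2).


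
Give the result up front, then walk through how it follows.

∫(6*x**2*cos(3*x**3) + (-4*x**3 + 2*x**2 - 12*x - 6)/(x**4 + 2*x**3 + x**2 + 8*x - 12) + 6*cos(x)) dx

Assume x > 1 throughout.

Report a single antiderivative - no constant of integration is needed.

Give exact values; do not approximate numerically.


The answer is -log(x - 1) - 3*log(x + 3) + 6*sin(x) + 2*sin(3*x**3)/3 + atan(x/2).
Step 1. Rewrite: now ∫(6*x**2*cos(3*x**3)) dx + ∫((-4*x**3 + 2*x**2 - 12*x - 6)/(x**4 + 2*x**3 + x**2 + 8*x - 12)) dx + ∫(6*cos(x)) dx.
Step 2. Decompose ∫((-4*x**3 + 2*x**2 - 12*x - 6)/(x**4 + 2*x**3 + x**2 + 8*x - 12)) dx by partial fractions, (-4*x**3 + 2*x**2 - 12*x - 6)/(x**4 + 2*x**3 + x**2 + 8*x - 12) = 2/(x**2 + 4) - 3/(x + 3) - 1/(x - 1): now ∫(6*x**2*cos(3*x**3)) dx + ∫(-1/(x - 1)) dx + ∫(-3/(x + 3)) dx + ∫(2/(x**2 + 4)) dx + ∫(6*cos(x)) dx.
Step 3. Evaluate the standard form [assuming x > -3]: now -3*log(x + 3) + ∫(6*x**2*cos(3*x**3)) dx + ∫(-1/(x - 1)) dx + ∫(2/(x**2 + 4)) dx + ∫(6*cos(x)) dx.
Step 4. Evaluate the standard form [assuming x > 1]: now -log(x - 1) - 3*log(x + 3) + ∫(6*x**2*cos(3*x**3)) dx + ∫(2/(x**2 + 4)) dx + ∫(6*cos(x)) dx.
Step 5. Evaluate the standard form: now -log(x - 1) - 3*log(x + 3) + atan(x/2) + ∫(6*x**2*cos(3*x**3)) dx + ∫(6*cos(x)) dx.
Step 6. Substitute u = x**3, turning ∫(6*x**2*cos(3*x**3)) dx into ∫(2*cos(3*u)) du: now -log(x - 1) - 3*log(x + 3) + atan(x/2) + ∫(2*cos(3*u)) du + ∫(6*cos(x)) dx.
Step 7. Evaluate the standard form: now -log(x - 1) - 3*log(x + 3) + 2*sin(3*u)/3 + atan(x/2) + ∫(6*cos(x)) dx.
Step 8. Substitute back u = x**3: now -log(x - 1) - 3*log(x + 3) + 2*sin(3*x**3)/3 + atan(x/2) + ∫(6*cos(x)) dx.
Step 9. Evaluate the standard form: now -log(x - 1) - 3*log(x + 3) + 6*sin(x) + 2*sin(3*x**3)/3 + atan(x/2).
Answer: -log(x - 1) - 3*log(x + 3) + 6*sin(x) + 2*sin(3*x**3)/3 + atan(x/2).


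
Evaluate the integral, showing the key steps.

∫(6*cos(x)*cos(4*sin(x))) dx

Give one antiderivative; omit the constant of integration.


Step 1. Substitute u = sin(x), turning ∫(6*cos(x)*cos(4*sin(x))) dx into ∫(6*cos(4*u)) du: now ∫(6*cos(4*u)) du.
Step 2. Evaluate the standard form: now 3*sin(4*u)/2.
Step 3. Substitute back u = sin(x): now 3*sin(4*sin(x))/2.
Answer: 3*sin(4*sin(x))/2.


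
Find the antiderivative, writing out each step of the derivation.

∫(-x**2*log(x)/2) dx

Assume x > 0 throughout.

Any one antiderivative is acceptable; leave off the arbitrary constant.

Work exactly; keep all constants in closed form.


Step 1. Integrate ∫(-x**2*log(x)/2) dx by parts with u = log(x), dv = (-x**2/2) dx, so v = -x**3/6 [assuming x > 0]: now -x**3*log(x)/6 + ∫(x**2/6) dx.
Step 2. Evaluate the standard form: now -x**3*log(x)/6 + x**3/18.
Answer: -x**3*log(x)/6 + x**3/18.


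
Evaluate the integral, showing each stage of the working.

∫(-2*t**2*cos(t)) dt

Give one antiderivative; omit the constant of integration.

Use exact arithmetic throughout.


Step 1. Integrate ∫(-2*t**2*cos(t)) dt by parts with u = t**2, dv = (-2*cos(t)) dt, so v = -2*sin(t): now -2*t**2*sin(t) + ∫(4*t*sin(t)) dt.
Step 2. Integrate ∫(4*t*sin(t)) dt by parts with u = t, dv = (4*sin(t)) dt, so v = -4*cos(t): now -2*t**2*sin(t) - 4*t*cos(t) + ∫(4*cos(t)) dt.
Step 3. Evaluate the standard form: now -2*t**2*sin(t) - 4*t*cos(t) + 4*sin(t).
Answer: -2*t**2*sin(t) - 4*t*cos(t) + 4*sin(t).


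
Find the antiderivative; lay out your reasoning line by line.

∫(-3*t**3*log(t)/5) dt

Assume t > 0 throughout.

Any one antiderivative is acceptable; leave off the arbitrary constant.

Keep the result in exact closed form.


Step 1. Integrate ∫(-3*t**3*log(t)/5) dt by parts with u = log(t), dv = (-3*t**3/5) dt, so v = -3*t**4/20 [assuming t > 0]: now -3*t**4*log(t)/20 + ∫(3*t**3/20) dt.
Step 2. Evaluate the standard form: now -3*t**4*log(t)/20 + 3*t**4/80.
Answer: -3*t**4*log(t)/20 + 3*t**4/80.


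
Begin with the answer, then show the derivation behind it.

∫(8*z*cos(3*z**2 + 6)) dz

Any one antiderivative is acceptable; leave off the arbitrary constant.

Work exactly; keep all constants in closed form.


The answer is 4*sin(3*z**2 + 6)/3.
Step 1. Substitute u = z**2 + 2, turning ∫(8*z*cos(3*z**2 + 6)) dz into ∫(4*cos(3*u)) du: now ∫(4*cos(3*u)) du.
Step 2. Evaluate the standard form: now 4*sin(3*u)/3.
Step 3. Substitute back u = z**2 + 2: now 4*sin(3*z**2 + 6)/3.
Answer: 4*sin(3*z**2 + 6)/3.


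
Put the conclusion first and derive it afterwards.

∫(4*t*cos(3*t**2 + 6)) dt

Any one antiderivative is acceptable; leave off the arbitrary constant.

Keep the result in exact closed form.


The answer is 2*sin(3*t**2 + 6)/3.
Step 1. Substitute u = t**2 + 2, turning ∫(4*t*cos(3*t**2 + 6)) dt into ∫(2*cos(3*u)) du: now ∫(2*cos(3*u)) du.
Step 2. Evaluate the standard form: now 2*sin(3*u)/3.
Step 3. Substitute back u = t**2 + 2: now 2*sin(3*t**2 + 6)/3.
Answer: 2*sin(3*t**2 + 6)/3.


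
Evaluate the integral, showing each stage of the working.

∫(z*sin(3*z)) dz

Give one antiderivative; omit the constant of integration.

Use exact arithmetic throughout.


Step 1. Integrate ∫(z*sin(3*z)) dz by parts with u = z, dv = (sin(3*z)) dz, so v = -cos(3*z)/3: now -z*cos(3*z)/3 + ∫(cos(3*z)/3) dz.
Step 2. Evaluate the standard form: now -z*cos(3*z)/3 + sin(3*z)/9.
Answer: -z*cos(3*z)/3 + sin(3*z)/9.


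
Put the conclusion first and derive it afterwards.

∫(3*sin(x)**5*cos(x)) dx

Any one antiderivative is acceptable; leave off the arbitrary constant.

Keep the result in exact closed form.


The answer is sin(x)**6/2.
Step 1. Substitute u = sin(x), turning ∫(3*sin(x)**5*cos(x)) dx into ∫(3*u**5) du: now ∫(3*u**5) du.
Step 2. Evaluate the standard form: now u**6/2.
Step 3. Substitute back u = sin(x): now sin(x)**6/2.
Answer: sin(x)**6/2.


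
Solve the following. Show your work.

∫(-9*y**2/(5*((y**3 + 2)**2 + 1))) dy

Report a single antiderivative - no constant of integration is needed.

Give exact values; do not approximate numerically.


Step 1. Substitute u = y**3 + 2, turning ∫(-9*y**2/(5*((y**3 + 2)**2 + 1))) dy into ∫(-3/(5*(u**2 + 1))) du: now ∫(-3/(5*(u**2 + 1))) du.
Step 2. Evaluate the standard form: now -3*atan(u)/5.
Step 3. Substitute back u = y**3 + 2: now -3*atan(y**3 + 2)/5.
Answer: -3*atan(y**3 + 2)/5.


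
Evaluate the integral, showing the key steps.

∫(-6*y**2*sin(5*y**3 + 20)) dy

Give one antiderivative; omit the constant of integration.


Step 1. Substitute u = y**3 + 4, turning ∫(-6*y**2*sin(5*y**3 + 20)) dy into ∫(-2*sin(5*u)) du: now ∫(-2*sin(5*u)) du.
Step 2. Evaluate the standard form: now 2*cos(5*u)/5.
Step 3. Substitute back u = y**3 + 4: now 2*cos(5*y**3 + 20)/5.
Answer: 2*cos(5*y**3 + 20)/5.


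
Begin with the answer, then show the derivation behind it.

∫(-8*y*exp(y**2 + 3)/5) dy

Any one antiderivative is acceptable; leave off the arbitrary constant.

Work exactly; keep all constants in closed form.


The answer is -4*exp(y**2 + 3)/5.
Step 1. Substitute u = y**2 + 3, turning ∫(-8*y*exp(y**2 + 3)/5) dy into ∫(-4*exp(u)/5) du: now ∫(-4*exp(u)/5) du.
Step 2. Evaluate the standard form: now -4*exp(u)/5.
Step 3. Substitute back u = y**2 + 3: now -4*exp(y**2 + 3)/5.
Answer: -4*exp(y**2 + 3)/5.


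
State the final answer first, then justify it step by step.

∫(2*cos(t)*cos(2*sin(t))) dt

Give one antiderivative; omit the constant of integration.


The answer is sin(2*sin(t)).
Step 1. Substitute u = sin(t), turning ∫(2*cos(t)*cos(2*sin(t))) dt into ∫(2*cos(2*u)) du: now ∫(2*cos(2*u)) du.
Step 2. Evaluate the standard form: now sin(2*u).
Step 3. Substitute back u = sin(t): now sin(2*sin(t)).
Answer: sin(2*sin(t)).


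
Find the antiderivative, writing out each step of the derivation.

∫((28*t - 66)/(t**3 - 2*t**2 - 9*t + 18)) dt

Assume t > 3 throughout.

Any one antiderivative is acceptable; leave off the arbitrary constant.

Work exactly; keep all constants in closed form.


Step 1. Decompose ∫((28*t - 66)/(t**3 - 2*t**2 - 9*t + 18)) dt by partial fractions, (28*t - 66)/(t**3 - 2*t**2 - 9*t + 18) = -5/(t + 3) + 2/(t - 2) + 3/(t - 3): now ∫(3/(t - 3)) dt + ∫(2/(t - 2)) dt + ∫(-5/(t + 3)) dt.
Step 2. Evaluate the standard form [assuming t > 3]: now 3*log(t - 3) + ∫(2/(t - 2)) dt + ∫(-5/(t + 3)) dt.
Step 3. Evaluate the standard form [assuming t > -3]: now 3*log(t - 3) - 5*log(t + 3) + ∫(2/(t - 2)) dt.
Step 4. Evaluate the standard form [assuming t > 2]: now 3*log(t - 3) + 2*log(t - 2) - 5*log(t + 3).
Answer: 3*log(t - 3) + 2*log(t - 2) - 5*log(t + 3).


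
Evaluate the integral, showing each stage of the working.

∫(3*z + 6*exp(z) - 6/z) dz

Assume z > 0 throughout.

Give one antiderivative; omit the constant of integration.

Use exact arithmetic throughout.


Step 1. Rewrite: now ∫(-6/z) dz + ∫(3*z) dz + ∫(6*exp(z)) dz.
Step 2. Evaluate the standard form [assuming z > 0]: now -6*log(z) + ∫(3*z) dz + ∫(6*exp(z)) dz.
Step 3. Evaluate the standard form: now 3*z**2/2 - 6*log(z) + ∫(6*exp(z)) dz.
Step 4. Evaluate the standard form: now 3*z**2/2 + 6*exp(z) - 6*log(z).
Answer: 3*z**2/2 + 6*exp(z) - 6*log(z).


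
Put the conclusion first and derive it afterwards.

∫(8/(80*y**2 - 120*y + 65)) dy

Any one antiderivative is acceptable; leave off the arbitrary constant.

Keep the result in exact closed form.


The answer is atan(2*y - 3/2)/5.
Step 1. Substitute u = 3 - 4*y, turning ∫(8/(80*y**2 - 120*y + 65)) dy into ∫(-2/(5*(u**2 + 4))) du: now ∫(-2/(5*(u**2 + 4))) du.
Step 2. Evaluate the standard form: now -atan(u/2)/5.
Step 3. Substitute back u = 3 - 4*y: now atan(2*y - 3/2)/5.
Answer: atan(2*y - 3/2)/5.


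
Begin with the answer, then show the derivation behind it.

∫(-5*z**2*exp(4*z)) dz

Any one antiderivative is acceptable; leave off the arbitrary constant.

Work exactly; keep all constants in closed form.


The answer is -5*z**2*exp(4*z)/4 + 5*z*exp(4*z)/8 - 5*exp(4*z)/32.
Step 1. Integrate ∫(-5*z**2*exp(4*z)) dz by parts with u = z**2, dv = (-5*exp(4*z)) dz, so v = -5*exp(4*z)/4: now -5*z**2*exp(4*z)/4 + ∫(5*z*exp(4*z)/2) dz.
Step 2. Integrate ∫(5*z*exp(4*z)/2) dz by parts with u = z, dv = (5*exp(4*z)/2) dz, so v = 5*exp(4*z)/8: now -5*z**2*exp(4*z)/4 + 5*z*exp(4*z)/8 + ∫(-5*exp(4*z)/8) dz.
Step 3. Evaluate the standard form: now -5*z**2*exp(4*z)/4 + 5*z*exp(4*z)/8 - 5*exp(4*z)/32.
Answer: -5*z**2*exp(4*z)/4 + 5*z*exp(4*z)/8 - 5*exp(4*z)/32.


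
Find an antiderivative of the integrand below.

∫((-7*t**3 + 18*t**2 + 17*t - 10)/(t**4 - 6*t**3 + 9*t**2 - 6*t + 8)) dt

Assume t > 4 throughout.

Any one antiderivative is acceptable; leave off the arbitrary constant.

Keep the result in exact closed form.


Answer: -3*log(t - 4) - 4*log(t - 2) - 4*atan(t).


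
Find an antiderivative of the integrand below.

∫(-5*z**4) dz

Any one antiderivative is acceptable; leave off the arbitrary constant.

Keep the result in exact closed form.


Answer: -z**5.


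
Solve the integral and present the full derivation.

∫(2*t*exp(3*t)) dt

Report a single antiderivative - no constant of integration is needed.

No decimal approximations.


Step 1. Integrate ∫(2*t*exp(3*t)) dt by parts with u = t, dv = (2*exp(3*t)) dt, so v = 2*exp(3*t)/3: now 2*t*exp(3*t)/3 + ∫(-2*exp(3*t)/3) dt.
Step 2. Evaluate the standard form: now 2*t*exp(3*t)/3 - 2*exp(3*t)/9.
Answer: 2*t*exp(3*t)/3 - 2*exp(3*t)/9.


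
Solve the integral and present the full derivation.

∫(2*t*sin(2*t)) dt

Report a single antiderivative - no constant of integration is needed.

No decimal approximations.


Step 1. Integrate ∫(2*t*sin(2*t)) dt by parts with u = t, dv = (2*sin(2*t)) dt, so v = -cos(2*t): now -t*cos(2*t) + ∫(cos(2*t)) dt.
Step 2. Evaluate the standard form: now -t*cos(2*t) + sin(2*t)/2.
Answer: -t*cos(2*t) + sin(2*t)/2.


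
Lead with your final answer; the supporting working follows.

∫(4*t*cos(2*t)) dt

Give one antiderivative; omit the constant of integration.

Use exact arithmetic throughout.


The answer is 2*t*sin(2*t) + cos(2*t).
Step 1. Integrate ∫(4*t*cos(2*t)) dt by parts with u = t, dv = (4*cos(2*t)) dt, so v = 2*sin(2*t): now 2*t*sin(2*t) + ∫(-2*sin(2*t)) dt.
Step 2. Evaluate the standard form: now 2*t*sin(2*t) + cos(2*t).
Answer: 2*t*sin(2*t) + cos(2*t).


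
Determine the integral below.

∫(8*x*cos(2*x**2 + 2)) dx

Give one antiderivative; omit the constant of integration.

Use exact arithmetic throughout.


Answer: 2*sin(2*x**2 + 2).


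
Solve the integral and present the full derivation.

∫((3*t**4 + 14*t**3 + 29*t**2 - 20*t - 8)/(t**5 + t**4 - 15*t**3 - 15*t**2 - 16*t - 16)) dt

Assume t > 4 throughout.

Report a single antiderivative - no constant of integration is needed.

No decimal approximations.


Step 1. Decompose ∫((3*t**4 + 14*t**3 + 29*t**2 - 20*t - 8)/(t**5 + t**4 - 15*t**3 - 15*t**2 - 16*t - 16)) dt by partial fractions, (3*t**4 + 14*t**3 + 29*t**2 - 20*t - 8)/(t**5 + t**4 - 15*t**3 - 15*t**2 - 16*t - 16) = 2/(t**2 + 1) + 1/(t + 4) - 1/(t + 1) + 3/(t - 4): now ∫(3/(t - 4)) dt + ∫(-1/(t + 1)) dt + ∫(1/(t + 4)) dt + ∫(2/(t**2 + 1)) dt.
Step 2. Evaluate the standard form [assuming t > 4]: now 3*log(t - 4) + ∫(-1/(t + 1)) dt + ∫(1/(t + 4)) dt + ∫(2/(t**2 + 1)) dt.
Step 3. Evaluate the standard form [assuming t > -4]: now 3*log(t - 4) + log(t + 4) + ∫(-1/(t + 1)) dt + ∫(2/(t**2 + 1)) dt.
Step 4. Evaluate the standard form [assuming t > -1]: now 3*log(t - 4) - log(t + 1) + log(t + 4) + ∫(2/(t**2 + 1)) dt.
Step 5. Evaluate the standard form: now 3*log(t - 4) - log(t + 1) + log(t + 4) + 2*atan(t).
Answer: 3*log(t - 4) - log(t + 1) + log(t + 4) + 2*atan(t).


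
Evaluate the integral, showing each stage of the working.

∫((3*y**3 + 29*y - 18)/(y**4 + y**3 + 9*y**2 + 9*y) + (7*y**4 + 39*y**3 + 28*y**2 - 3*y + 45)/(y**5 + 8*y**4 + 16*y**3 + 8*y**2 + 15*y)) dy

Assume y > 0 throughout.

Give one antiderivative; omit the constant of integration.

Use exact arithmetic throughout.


Step 1. Rewrite: now ∫((3*y**3 + 29*y - 18)/(y**4 + y**3 + 9*y**2 + 9*y)) dy + ∫((7*y**4 + 39*y**3 + 28*y**2 - 3*y + 45)/(y**5 + 8*y**4 + 16*y**3 + 8*y**2 + 15*y)) dy.
Step 2. Decompose ∫((7*y**4 + 39*y**3 + 28*y**2 - 3*y + 45)/(y**5 + 8*y**4 + 16*y**3 + 8*y**2 + 15*y)) dy by partial fractions, (7*y**4 + 39*y**3 + 28*y**2 - 3*y + 45)/(y**5 + 8*y**4 + 16*y**3 + 8*y**2 + 15*y) = -3/(y**2 + 1) + 1/(y + 5) + 3/(y + 3) + 3/y: now ∫(3/y) dy + ∫((3*y**3 + 29*y - 18)/(y**4 + y**3 + 9*y**2 + 9*y)) dy + ∫(3/(y + 3)) dy + ∫(1/(y + 5)) dy + ∫(-3/(y**2 + 1)) dy.
Step 3. Evaluate the standard form [assuming y > -3]: now 3*log(y + 3) + ∫(3/y) dy + ∫((3*y**3 + 29*y - 18)/(y**4 + y**3 + 9*y**2 + 9*y)) dy + ∫(1/(y + 5)) dy + ∫(-3/(y**2 + 1)) dy.
Step 4. Evaluate the standard form [assuming y > 0]: now 3*log(y) + 3*log(y + 3) + ∫((3*y**3 + 29*y - 18)/(y**4 + y**3 + 9*y**2 + 9*y)) dy + ∫(1/(y + 5)) dy + ∫(-3/(y**2 + 1)) dy.
Step 5. Evaluate the standard form [assuming y > -5]: now 3*log(y) + 3*log(y + 3) + log(y + 5) + ∫((3*y**3 + 29*y - 18)/(y**4 + y**3 + 9*y**2 + 9*y)) dy + ∫(-3/(y**2 + 1)) dy.
Step 6. Evaluate the standard form: now 3*log(y) + 3*log(y + 3) + log(y + 5) - 3*atan(y) + ∫((3*y**3 + 29*y - 18)/(y**4 + y**3 + 9*y**2 + 9*y)) dy.
Step 7. Decompose ∫((3*y**3 + 29*y - 18)/(y**4 + y**3 + 9*y**2 + 9*y)) dy by partial fractions, (3*y**3 + 29*y - 18)/(y**4 + y**3 + 9*y**2 + 9*y) = 2/(y**2 + 9) + 5/(y + 1) - 2/y: now 3*log(y) + 3*log(y + 3) + log(y + 5) - 3*atan(y) + ∫(-2/y) dy + ∫(5/(y + 1)) dy + ∫(2/(y**2 + 9)) dy.
Step 8. Evaluate the standard form [assuming y > -1]: now 3*log(y) + 5*log(y + 1) + 3*log(y + 3) + log(y + 5) - 3*atan(y) + ∫(-2/y) dy + ∫(2/(y**2 + 9)) dy.
Step 9. Evaluate the standard form [assuming y > 0]: now log(y) + 5*log(y + 1) + 3*log(y + 3) + log(y + 5) - 3*atan(y) + ∫(2/(y**2 + 9)) dy.
Step 10. Evaluate the standard form: now log(y) + 5*log(y + 1) + 3*log(y + 3) + log(y + 5) + 2*atan(y/3)/3 - 3*atan(y).
Answer: log(y) + 5*log(y + 1) + 3*log(y + 3) + log(y + 5) + 2*atan(y/3)/3 - 3*atan(y).


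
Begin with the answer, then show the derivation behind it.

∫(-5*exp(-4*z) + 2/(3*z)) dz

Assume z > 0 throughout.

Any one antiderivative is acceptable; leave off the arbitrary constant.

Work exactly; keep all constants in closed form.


The answer is 2*log(z)/3 + 5*exp(-4*z)/4.
Step 1. Rewrite: now ∫(2/(3*z)) dz + ∫(-5*exp(-4*z)) dz.
Step 2. Evaluate the standard form: now ∫(2/(3*z)) dz + 5*exp(-4*z)/4.
Step 3. Evaluate the standard form [assuming z > 0]: now 2*log(z)/3 + 5*exp(-4*z)/4.
Answer: 2*log(z)/3 + 5*exp(-4*z)/4.


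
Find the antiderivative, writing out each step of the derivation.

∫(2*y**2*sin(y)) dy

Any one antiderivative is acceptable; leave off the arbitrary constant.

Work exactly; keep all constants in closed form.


Step 1. Integrate ∫(2*y**2*sin(y)) dy by parts with u = y**2, dv = (2*sin(y)) dy, so v = -2*cos(y): now -2*y**2*cos(y) + ∫(4*y*cos(y)) dy.
Step 2. Integrate ∫(4*y*cos(y)) dy by parts with u = y, dv = (4*cos(y)) dy, so v = 4*sin(y): now -2*y**2*cos(y) + 4*y*sin(y) + ∫(-4*sin(y)) dy.
Step 3. Evaluate the standard form: now -2*y**2*cos(y) + 4*y*sin(y) + 4*cos(y).
Answer: -2*y**2*cos(y) + 4*y*sin(y) + 4*cos(y).


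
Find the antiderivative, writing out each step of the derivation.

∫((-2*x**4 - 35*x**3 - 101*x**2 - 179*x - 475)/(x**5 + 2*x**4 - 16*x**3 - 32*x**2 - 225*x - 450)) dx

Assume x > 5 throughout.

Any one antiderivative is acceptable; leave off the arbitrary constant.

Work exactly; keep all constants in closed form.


Step 1. Decompose ∫((-2*x**4 - 35*x**3 - 101*x**2 - 179*x - 475)/(x**5 + 2*x**4 - 16*x**3 - 32*x**2 - 225*x - 450)) dx by partial fractions, (-2*x**4 - 35*x**3 - 101*x**2 - 179*x - 475)/(x**5 + 2*x**4 - 16*x**3 - 32*x**2 - 225*x - 450) = -4/(x**2 + 9) + 1/(x + 5) + 1/(x + 2) - 4/(x - 5): now ∫(-4/(x - 5)) dx + ∫(1/(x + 2)) dx + ∫(1/(x + 5)) dx + ∫(-4/(x**2 + 9)) dx.
Step 2. Evaluate the standard form [assuming x > 5]: now -4*log(x - 5) + ∫(1/(x + 2)) dx + ∫(1/(x + 5)) dx + ∫(-4/(x**2 + 9)) dx.
Step 3. Evaluate the standard form [assuming x > -5]: now -4*log(x - 5) + log(x + 5) + ∫(1/(x + 2)) dx + ∫(-4/(x**2 + 9)) dx.
Step 4. Evaluate the standard form [assuming x > -2]: now -4*log(x - 5) + log(x + 2) + log(x + 5) + ∫(-4/(x**2 + 9)) dx.
Step 5. Evaluate the standard form: now -4*log(x - 5) + log(x + 2) + log(x + 5) - 4*atan(x/3)/3.
Answer: -4*log(x - 5) + log(x + 2) + log(x + 5) - 4*atan(x/3)/3.
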